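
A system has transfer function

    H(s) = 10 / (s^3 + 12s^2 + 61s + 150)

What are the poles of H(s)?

s = -3 + 4j, -3 - 4j, -6

The poles are the roots of the denominator s^3 + 12s^2 + 61s + 150 = 0.
Trying s = -6: the polynomial evaluates to 0, so (s + 6) is a factor.
Dividing out leaves s^2 + 6s + 25 = 0.
The quadratic formula then gives s = -3 ± 4j.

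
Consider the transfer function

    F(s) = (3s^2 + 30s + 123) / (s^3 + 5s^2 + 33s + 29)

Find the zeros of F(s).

s = -5 ± 4j

Set the numerator to zero: 3s^2 + 30s + 123 = 0, i.e. 3·(s^2 + 10s + 41) = 0.
Factoring: (s^2 + 10s + 41) = 0.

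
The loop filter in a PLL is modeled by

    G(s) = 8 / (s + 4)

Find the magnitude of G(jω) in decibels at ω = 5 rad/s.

|G(j5)|_dB ≈ 1.93 dB

Substitute s = j5: numerator = 8, denominator = 4 + j5.
|G(j5)| = |8| / |4 + j5| = 8 / 6.4031 ≈ 1.249.
In decibels: 20·log₁₀(1.249) ≈ 1.93 dB.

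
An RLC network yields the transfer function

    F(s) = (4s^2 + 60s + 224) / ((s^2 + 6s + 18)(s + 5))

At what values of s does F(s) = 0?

s = -8, -7

Set the numerator to zero: 4s^2 + 60s + 224 = 0, i.e. 4·(s^2 + 15s + 56) = 0.
Factoring: (s + 8)(s + 7) = 0.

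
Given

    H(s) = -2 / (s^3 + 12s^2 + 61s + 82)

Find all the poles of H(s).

s = -5 ± 4j, -2

The poles are the roots of the denominator s^3 + 12s^2 + 61s + 82 = 0.
Trying s = -2: the polynomial evaluates to 0, so (s + 2) is a factor.
Dividing out leaves s^2 + 10s + 41 = 0.
The quadratic formula then gives s = -5 ± 4j.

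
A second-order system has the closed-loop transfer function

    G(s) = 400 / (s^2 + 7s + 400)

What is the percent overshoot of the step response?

Comparing s^2 + 7s + 400 to s^2 + 2ζωₙs + ωₙ²: ωₙ = 20 rad/s and ζ = 7/(2·20) = 0.175.
%OS = 100·exp(−πζ/√(1−ζ²)) = 100·exp(−π·0.175/√(1−0.175²)) ≈ 57.2%.

%OS ≈ 57.2%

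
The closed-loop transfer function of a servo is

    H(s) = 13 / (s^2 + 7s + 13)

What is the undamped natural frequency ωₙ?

ωₙ ≈ 3.606 rad/s

Compare the denominator to the standard form s^2 + 2ζωₙs + ωₙ².
ωₙ² = 13, so ωₙ = √13 ≈ 3.606 rad/s.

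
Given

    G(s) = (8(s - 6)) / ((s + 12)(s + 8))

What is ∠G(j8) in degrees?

∠G(j8) ≈ 48.18°

At s = j8: numerator = -48 + j64, denominator = 32 + j160.
∠G = ∠num − ∠den = 126.87° − (78.690°) = 48.18°.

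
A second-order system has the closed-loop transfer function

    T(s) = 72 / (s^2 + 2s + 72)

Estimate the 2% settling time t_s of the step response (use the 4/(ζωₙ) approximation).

t_s ≈ 4 s

Comparing s^2 + 2s + 72 to s^2 + 2ζωₙs + ωₙ²: ωₙ = √72 ≈ 8.485 rad/s and ζ = 2/(2·√72) ≈ 0.1179.
ζωₙ = 2/2 = 1, so t_s ≈ 4/(ζωₙ) = 4/1 = 4 s.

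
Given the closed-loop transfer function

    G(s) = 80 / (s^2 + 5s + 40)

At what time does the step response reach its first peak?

t_p ≈ 0.5408 s

Comparing s^2 + 5s + 40 to s^2 + 2ζωₙs + ωₙ²: ωₙ = √40 ≈ 6.325 rad/s and ζ = 5/(2·√40) ≈ 0.3953.
ζωₙ = 5/2 = 2.5, so ω_d = ωₙ√(1−ζ²) = √(ωₙ² − (ζωₙ)²) = √(40 − 2.5²) = √33.75 ≈ 5.809 rad/s.
t_p = π/ω_d = π/5.809 ≈ 0.5408 s.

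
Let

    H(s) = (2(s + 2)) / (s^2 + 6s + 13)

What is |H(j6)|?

|H(j6)| ≈ 0.2961

Substitute s = j6: numerator = 4 + j12, denominator = -23 + j36.
|H(j6)| = |4 + j12| / |-23 + j36| = 12.649 / 42.720 ≈ 0.2961.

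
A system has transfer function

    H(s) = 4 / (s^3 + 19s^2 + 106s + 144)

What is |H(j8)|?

|H(j8)| ≈ 0.003561

Substitute s = j8: numerator = 4, denominator = -1072 + j336.
|H(j8)| = |4| / |-1072 + j336| = 4 / 1123.4 ≈ 0.003561.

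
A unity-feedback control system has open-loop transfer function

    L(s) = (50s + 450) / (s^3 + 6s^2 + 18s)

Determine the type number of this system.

Factor s from the denominator: s^3 + 6s^2 + 18s = s·(s^2 + 6s + 18).
There is 1 pole at the origin, so the system is Type 1.

Type 1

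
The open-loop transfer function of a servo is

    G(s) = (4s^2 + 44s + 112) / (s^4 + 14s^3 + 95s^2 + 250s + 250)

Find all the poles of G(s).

s = -5 ± 5j, -2 ± j

The poles are the roots of the denominator s^4 + 14s^3 + 95s^2 + 250s + 250 = 0.
No real roots exist; factor into two real quadratics: (s^2 + 10s + 50)(s^2 + 4s + 5) = 0.
Each quadratic gives a conjugate pair via the quadratic formula.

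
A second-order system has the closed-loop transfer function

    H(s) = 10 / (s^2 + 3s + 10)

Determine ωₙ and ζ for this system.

ωₙ ≈ 3.162 rad/s, ζ ≈ 0.4743

Compare the denominator to the standard form s^2 + 2ζωₙs + ωₙ².
ωₙ² = 10, so ωₙ = √10 ≈ 3.162 rad/s.
2ζωₙ = 3, so ζ = 3/(2·√10) ≈ 0.4743.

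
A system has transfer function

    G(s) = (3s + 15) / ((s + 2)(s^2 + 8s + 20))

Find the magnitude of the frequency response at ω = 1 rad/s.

|G(j1)| ≈ 0.3318

Substitute s = j1: numerator = 15 + j3, denominator = 30 + j35.
|G(j1)| = |15 + j3| / |30 + j35| = 15.297 / 46.098 ≈ 0.3318.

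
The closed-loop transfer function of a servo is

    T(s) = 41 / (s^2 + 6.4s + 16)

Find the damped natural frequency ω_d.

ω_d = 2.400 rad/s

Comparing s^2 + 6.4s + 16 to s^2 + 2ζωₙs + ωₙ²: ωₙ = 4 rad/s and ζ = 6.4/(2·4) = 0.8.
ζωₙ = 6.4/2 = 3.2, so ω_d = ωₙ√(1−ζ²) = √(ωₙ² − (ζωₙ)²) = √(16 − 3.2²) = √5.76 = 2.400 rad/s.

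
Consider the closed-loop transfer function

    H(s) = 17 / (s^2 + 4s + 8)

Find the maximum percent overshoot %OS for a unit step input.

%OS ≈ 4.32%

Comparing s^2 + 4s + 8 to s^2 + 2ζωₙs + ωₙ²: ωₙ = √8 ≈ 2.828 rad/s and ζ = 4/(2·√8) ≈ 0.7071.
%OS = 100·exp(−πζ/√(1−ζ²)) = 100·exp(−π·0.7071/√(1−0.7071²)) ≈ 4.32%.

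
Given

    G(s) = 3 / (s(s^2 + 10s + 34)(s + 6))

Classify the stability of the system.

marginally stable

The poles can be read from the denominator factors: s = 0, -5 ± 3j, -6.
Since the simple pole(s) at s = 0 lie on the jω-axis with none in the right half-plane, the system is marginally stable.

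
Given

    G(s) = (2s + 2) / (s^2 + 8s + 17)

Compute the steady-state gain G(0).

G(0) = 2/17 ≈ 0.1176

Set s = 0: G(0) = (2) / (17) = 2/17.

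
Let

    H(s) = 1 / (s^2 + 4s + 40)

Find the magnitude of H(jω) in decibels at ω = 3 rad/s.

Substitute s = j3: numerator = 1, denominator = 31 + j12.
|H(j3)| = |1| / |31 + j12| = 1 / 33.242 ≈ 0.03008.
In decibels: 20·log₁₀(0.03008) ≈ -30.4 dB.

|H(j3)|_dB ≈ -30.4 dB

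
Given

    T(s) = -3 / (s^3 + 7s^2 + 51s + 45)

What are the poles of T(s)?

The poles are the roots of the denominator s^3 + 7s^2 + 51s + 45 = 0.
Trying s = -1: the polynomial evaluates to 0, so (s + 1) is a factor.
Dividing out leaves s^2 + 6s + 45 = 0.
The quadratic formula then gives s = -3 ± 6j.

s = -3 ± 6j, -1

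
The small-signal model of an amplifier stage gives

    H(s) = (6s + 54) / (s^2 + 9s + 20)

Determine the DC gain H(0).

Set s = 0: H(0) = (54) / (20) = 27/10.

H(0) = 27/10 ≈ 2.700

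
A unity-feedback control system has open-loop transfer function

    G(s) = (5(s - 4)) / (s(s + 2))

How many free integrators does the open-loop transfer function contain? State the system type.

The denominator has 1 factor of s at the origin (free integrator), so this is a Type 1 system.

Type 1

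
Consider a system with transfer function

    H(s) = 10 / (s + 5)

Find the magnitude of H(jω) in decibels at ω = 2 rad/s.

|H(j2)|_dB ≈ 5.38 dB

Substitute s = j2: numerator = 10, denominator = 5 + j2.
|H(j2)| = |10| / |5 + j2| = 10 / 5.3852 ≈ 1.857.
In decibels: 20·log₁₀(1.857) ≈ 5.38 dB.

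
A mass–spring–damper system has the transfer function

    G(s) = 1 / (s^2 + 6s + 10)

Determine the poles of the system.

s = -3 + j, -3 - j

The poles are the roots of the denominator s^2 + 6s + 10 = 0.
Using the quadratic formula: s = (-6 ± √(-4))/2 = -3 ± 1j.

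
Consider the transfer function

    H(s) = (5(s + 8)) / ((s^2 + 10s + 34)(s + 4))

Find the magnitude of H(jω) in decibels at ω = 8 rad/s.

Substitute s = j8: numerator = 40 + j40, denominator = -760 + j80.
|H(j8)| = |40 + j40| / |-760 + j80| = 56.569 / 764.20 ≈ 0.07402.
In decibels: 20·log₁₀(0.07402) ≈ -22.6 dB.

|H(j8)|_dB ≈ -22.6 dB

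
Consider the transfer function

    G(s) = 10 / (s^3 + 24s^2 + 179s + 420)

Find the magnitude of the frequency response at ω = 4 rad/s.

|G(j4)| ≈ 0.01531

Substitute s = j4: numerator = 10, denominator = 36 + j652.
|G(j4)| = |10| / |36 + j652| = 10 / 652.99 ≈ 0.01531.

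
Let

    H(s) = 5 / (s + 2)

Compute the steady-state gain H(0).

Set s = 0: H(0) = (5) / (2) = 5/2.

H(0) = 5/2 ≈ 2.500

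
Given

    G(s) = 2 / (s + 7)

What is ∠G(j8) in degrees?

∠G(j8) ≈ -48.81°

At s = j8: numerator = 2, denominator = 7 + j8.
∠G = ∠num − ∠den = 0° − (48.814°) = -48.81°.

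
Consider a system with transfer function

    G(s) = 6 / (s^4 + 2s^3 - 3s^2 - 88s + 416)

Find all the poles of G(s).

The poles are the roots of the denominator s^4 + 2s^3 - 3s^2 - 88s + 416 = 0.
No real roots exist; factor into two real quadratics: (s^2 - 6s + 13)(s^2 + 8s + 32) = 0.
Each quadratic gives a conjugate pair via the quadratic formula.

s = 3 ± 2j, -4 ± 4j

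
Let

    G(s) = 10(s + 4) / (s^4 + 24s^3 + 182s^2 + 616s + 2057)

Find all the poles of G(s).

The poles are the roots of the denominator s^4 + 24s^3 + 182s^2 + 616s + 2057 = 0.
Trying s = -11: the polynomial evaluates to 0, so (s + 11) is a factor.
Dividing out leaves s^3 + 13s^2 + 39s + 187 = 0.
This factors further as (s^2 + 2s + 17)(s + 11) = 0.

s = -1 + 4j, -1 - 4j, -11, -11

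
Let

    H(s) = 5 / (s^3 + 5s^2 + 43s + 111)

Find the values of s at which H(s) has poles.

s = -1 ± 6j, -3

The poles are the roots of the denominator s^3 + 5s^2 + 43s + 111 = 0.
Trying s = -3: the polynomial evaluates to 0, so (s + 3) is a factor.
Dividing out leaves s^2 + 2s + 37 = 0.
The quadratic formula then gives s = -1 ± 6j.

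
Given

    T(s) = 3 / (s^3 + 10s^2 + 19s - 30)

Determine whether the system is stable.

The denominator s^3 + 10s^2 + 19s - 30 factors as (s - 1)(s + 6)(s + 5), giving poles at s = 1, -6, -5.
Since the pole(s) at s = 1 lie in the right half-plane, the system is unstable.

unstable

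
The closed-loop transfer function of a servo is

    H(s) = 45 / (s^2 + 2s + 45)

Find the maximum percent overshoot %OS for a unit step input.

Comparing s^2 + 2s + 45 to s^2 + 2ζωₙs + ωₙ²: ωₙ = √45 ≈ 6.708 rad/s and ζ = 2/(2·√45) ≈ 0.1491.
%OS = 100·exp(−πζ/√(1−ζ²)) = 100·exp(−π·0.1491/√(1−0.1491²)) ≈ 62.3%.

%OS ≈ 62.3%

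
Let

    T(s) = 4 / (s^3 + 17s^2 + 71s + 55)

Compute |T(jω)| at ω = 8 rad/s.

Substitute s = j8: numerator = 4, denominator = -1033 + j56.
|T(j8)| = |4| / |-1033 + j56| = 4 / 1034.5 ≈ 0.003867.

|T(j8)| ≈ 0.003867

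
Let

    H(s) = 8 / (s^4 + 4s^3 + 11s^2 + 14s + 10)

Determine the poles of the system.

s = -1 + j, -1 - j, -1 + 2j, -1 - 2j

The poles are the roots of the denominator s^4 + 4s^3 + 11s^2 + 14s + 10 = 0.
No real roots exist; factor into two real quadratics: (s^2 + 2s + 2)(s^2 + 2s + 5) = 0.
Each quadratic gives a conjugate pair via the quadratic formula.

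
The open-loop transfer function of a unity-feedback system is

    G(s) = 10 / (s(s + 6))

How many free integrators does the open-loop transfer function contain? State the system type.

The denominator has 1 factor of s at the origin (free integrator), so this is a Type 1 system.

Type 1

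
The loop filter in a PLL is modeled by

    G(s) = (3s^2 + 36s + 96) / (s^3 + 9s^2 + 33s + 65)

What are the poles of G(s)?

The poles are the roots of the denominator s^3 + 9s^2 + 33s + 65 = 0.
Trying s = -5: the polynomial evaluates to 0, so (s + 5) is a factor.
Dividing out leaves s^2 + 4s + 13 = 0.
The quadratic formula then gives s = -2 ± 3j.

s = -2 + 3j, -2 - 3j, -5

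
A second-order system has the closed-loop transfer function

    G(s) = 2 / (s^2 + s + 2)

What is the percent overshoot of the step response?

%OS ≈ 30.5%

Comparing s^2 + s + 2 to s^2 + 2ζωₙs + ωₙ²: ωₙ = √2 ≈ 1.414 rad/s and ζ = 1/(2·√2) ≈ 0.3536.
%OS = 100·exp(−πζ/√(1−ζ²)) = 100·exp(−π·0.3536/√(1−0.3536²)) ≈ 30.5%.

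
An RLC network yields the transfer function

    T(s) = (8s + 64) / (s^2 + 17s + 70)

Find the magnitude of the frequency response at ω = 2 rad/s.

|T(j2)| ≈ 0.8886

Substitute s = j2: numerator = 64 + j16, denominator = 66 + j34.
|T(j2)| = |64 + j16| / |66 + j34| = 65.970 / 74.243 ≈ 0.8886.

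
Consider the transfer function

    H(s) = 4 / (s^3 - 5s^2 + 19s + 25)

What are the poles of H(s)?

The poles are the roots of the denominator s^3 - 5s^2 + 19s + 25 = 0.
Trying s = -1: the polynomial evaluates to 0, so (s + 1) is a factor.
Dividing out leaves s^2 - 6s + 25 = 0.
The quadratic formula then gives s = 3 ± 4j.

s = 3 ± 4j, -1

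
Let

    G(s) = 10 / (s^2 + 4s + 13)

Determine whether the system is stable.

The poles can be read from the denominator factors: s = -2 ± 3j.
Since all poles lie strictly in the left half-plane, the system is stable.

stable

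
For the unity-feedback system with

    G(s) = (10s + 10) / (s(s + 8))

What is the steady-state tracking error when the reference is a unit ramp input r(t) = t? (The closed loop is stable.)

G(s) has one pole at the origin.
This is a Type 1 system. Kv = lim_{s→0} s·G(s) = 10/8 = 5/4.
e_ss = 1/Kv = 1/(5/4) = 4/5 ≈ 0.8000.

e_ss = 0.8000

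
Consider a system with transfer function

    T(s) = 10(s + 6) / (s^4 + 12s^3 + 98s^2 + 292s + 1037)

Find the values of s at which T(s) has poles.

The poles are the roots of the denominator s^4 + 12s^3 + 98s^2 + 292s + 1037 = 0.
No real roots exist; factor into two real quadratics: (s^2 + 2s + 17)(s^2 + 10s + 61) = 0.
Each quadratic gives a conjugate pair via the quadratic formula.

s = -1 ± 4j, -5 ± 6j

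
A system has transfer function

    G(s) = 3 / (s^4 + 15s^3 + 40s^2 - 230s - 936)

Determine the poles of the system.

The poles are the roots of the denominator s^4 + 15s^3 + 40s^2 - 230s - 936 = 0.
Trying s = 4: the polynomial evaluates to 0, so (s - 4) is a factor.
Dividing out leaves s^3 + 19s^2 + 116s + 234 = 0.
This factors further as (s^2 + 10s + 26)(s + 9) = 0.

s = -5 + j, -5 - j, 4, -9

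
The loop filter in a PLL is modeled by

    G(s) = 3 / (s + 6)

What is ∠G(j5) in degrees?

∠G(j5) ≈ -39.81°

At s = j5: numerator = 3, denominator = 6 + j5.
∠G = ∠num − ∠den = 0° − (39.806°) = -39.81°.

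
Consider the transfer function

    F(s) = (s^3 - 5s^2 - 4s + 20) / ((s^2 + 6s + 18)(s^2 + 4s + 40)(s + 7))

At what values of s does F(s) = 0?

s = 2, 5, -2

Set the numerator to zero: s^3 - 5s^2 - 4s + 20 = 0.
Factoring: (s - 2)(s - 5)(s + 2) = 0.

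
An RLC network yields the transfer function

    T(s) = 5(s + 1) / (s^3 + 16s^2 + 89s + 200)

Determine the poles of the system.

s = -4 + 3j, -4 - 3j, -8

The poles are the roots of the denominator s^3 + 16s^2 + 89s + 200 = 0.
Trying s = -8: the polynomial evaluates to 0, so (s + 8) is a factor.
Dividing out leaves s^2 + 8s + 25 = 0.
The quadratic formula then gives s = -4 ± 3j.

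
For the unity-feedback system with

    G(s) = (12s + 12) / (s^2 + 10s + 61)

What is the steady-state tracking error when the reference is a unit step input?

e_ss = 0.8356

G(s) has no poles at the origin.
This is a Type 0 system. Kp = lim_{s→0} G(s) = 12/61.
e_ss = 1/(1 + Kp) = 1/(1 + 12/61) = 61/73 ≈ 0.8356.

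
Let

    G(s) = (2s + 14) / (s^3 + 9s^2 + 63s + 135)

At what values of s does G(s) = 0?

s = -7

Set the numerator to zero: 2s + 14 = 0, i.e. 2·(s + 7) = 0.
So s = -7.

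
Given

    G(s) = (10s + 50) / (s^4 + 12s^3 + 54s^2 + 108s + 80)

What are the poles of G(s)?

The poles are the roots of the denominator s^4 + 12s^3 + 54s^2 + 108s + 80 = 0.
Trying s = -4: the polynomial evaluates to 0, so (s + 4) is a factor.
Dividing out leaves s^3 + 8s^2 + 22s + 20 = 0.
This factors further as (s^2 + 6s + 10)(s + 2) = 0.

s = -4, -3 ± j, -2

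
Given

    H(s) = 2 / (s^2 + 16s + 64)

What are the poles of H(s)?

s = -8, -8

The poles are the roots of the denominator s^2 + 16s + 64 = 0.
Factoring: (s + 8)^2 = 0, so s = -8 and s = -8.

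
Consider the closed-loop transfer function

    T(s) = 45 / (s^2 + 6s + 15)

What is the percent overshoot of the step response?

Comparing s^2 + 6s + 15 to s^2 + 2ζωₙs + ωₙ²: ωₙ = √15 ≈ 3.873 rad/s and ζ = 6/(2·√15) ≈ 0.7746.
%OS = 100·exp(−πζ/√(1−ζ²)) = 100·exp(−π·0.7746/√(1−0.7746²)) ≈ 2.13%.

%OS ≈ 2.13%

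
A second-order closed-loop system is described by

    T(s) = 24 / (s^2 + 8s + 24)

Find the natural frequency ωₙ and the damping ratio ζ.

Compare the denominator to the standard form s^2 + 2ζωₙs + ωₙ².
ωₙ² = 24, so ωₙ = √24 ≈ 4.899 rad/s.
2ζωₙ = 8, so ζ = 8/(2·√24) ≈ 0.8165.
With ζ = 0.8165 the response is underdamped.

ωₙ ≈ 4.899 rad/s, ζ ≈ 0.8165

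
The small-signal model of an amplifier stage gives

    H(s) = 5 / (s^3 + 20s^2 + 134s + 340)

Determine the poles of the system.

The poles are the roots of the denominator s^3 + 20s^2 + 134s + 340 = 0.
Trying s = -10: the polynomial evaluates to 0, so (s + 10) is a factor.
Dividing out leaves s^2 + 10s + 34 = 0.
The quadratic formula then gives s = -5 ± 3j.

s = -5 ± 3j, -10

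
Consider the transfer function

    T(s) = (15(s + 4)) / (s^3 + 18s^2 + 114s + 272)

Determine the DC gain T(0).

T(0) = 15/68 ≈ 0.2206

Set s = 0: T(0) = (60) / (272) = 15/68.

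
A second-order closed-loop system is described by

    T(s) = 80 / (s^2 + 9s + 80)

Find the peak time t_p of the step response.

Comparing s^2 + 9s + 80 to s^2 + 2ζωₙs + ωₙ²: ωₙ = √80 ≈ 8.944 rad/s and ζ = 9/(2·√80) ≈ 0.5031.
ζωₙ = 9/2 = 4.5, so ω_d = ωₙ√(1−ζ²) = √(ωₙ² − (ζωₙ)²) = √(80 − 4.5²) = √59.75 ≈ 7.730 rad/s.
t_p = π/ω_d = π/7.730 ≈ 0.4064 s.

t_p ≈ 0.4064 s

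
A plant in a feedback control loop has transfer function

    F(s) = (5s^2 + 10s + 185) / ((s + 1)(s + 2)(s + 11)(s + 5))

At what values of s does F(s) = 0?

Set the numerator to zero: 5s^2 + 10s + 185 = 0, i.e. 5·(s^2 + 2s + 37) = 0.
Factoring: (s^2 + 2s + 37) = 0.

s = -1 + 6j, -1 - 6j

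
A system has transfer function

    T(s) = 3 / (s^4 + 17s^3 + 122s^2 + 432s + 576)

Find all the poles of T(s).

s = -4 + 4j, -4 - 4j, -6, -3

The poles are the roots of the denominator s^4 + 17s^3 + 122s^2 + 432s + 576 = 0.
Trying s = -6: the polynomial evaluates to 0, so (s + 6) is a factor.
Dividing out leaves s^3 + 11s^2 + 56s + 96 = 0.
This factors further as (s^2 + 8s + 32)(s + 3) = 0.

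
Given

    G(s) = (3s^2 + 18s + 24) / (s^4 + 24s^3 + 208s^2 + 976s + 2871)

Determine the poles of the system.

The poles are the roots of the denominator s^4 + 24s^3 + 208s^2 + 976s + 2871 = 0.
Trying s = -9: the polynomial evaluates to 0, so (s + 9) is a factor.
Dividing out leaves s^3 + 15s^2 + 73s + 319 = 0.
This factors further as (s^2 + 4s + 29)(s + 11) = 0.

s = -2 + 5j, -2 - 5j, -9, -11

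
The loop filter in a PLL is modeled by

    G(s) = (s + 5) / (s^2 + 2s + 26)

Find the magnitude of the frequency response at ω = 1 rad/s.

|G(j1)| ≈ 0.2033

Substitute s = j1: numerator = 5 + j1, denominator = 25 + j2.
|G(j1)| = |5 + j1| / |25 + j2| = 5.0990 / 25.080 ≈ 0.2033.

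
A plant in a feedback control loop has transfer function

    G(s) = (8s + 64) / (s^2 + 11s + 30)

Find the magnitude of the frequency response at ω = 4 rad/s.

|G(j4)| ≈ 1.550

Substitute s = j4: numerator = 64 + j32, denominator = 14 + j44.
|G(j4)| = |64 + j32| / |14 + j44| = 71.554 / 46.174 ≈ 1.550.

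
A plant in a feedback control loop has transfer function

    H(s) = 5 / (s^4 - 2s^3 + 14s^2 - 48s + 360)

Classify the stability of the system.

unstable

The denominator s^4 - 2s^3 + 14s^2 - 48s + 360 factors as (s^2 - 6s + 18)(s^2 + 4s + 20), giving poles at s = 3 + 3j, 3 - 3j, -2 + 4j, -2 - 4j.
Since the pole(s) at s = 3 ± 3j lie in the right half-plane, the system is unstable.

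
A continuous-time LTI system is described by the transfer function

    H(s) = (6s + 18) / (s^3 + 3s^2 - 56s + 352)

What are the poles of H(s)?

The poles are the roots of the denominator s^3 + 3s^2 - 56s + 352 = 0.
Trying s = -11: the polynomial evaluates to 0, so (s + 11) is a factor.
Dividing out leaves s^2 - 8s + 32 = 0.
The quadratic formula then gives s = 4 ± 4j.

s = 4 + 4j, 4 - 4j, -11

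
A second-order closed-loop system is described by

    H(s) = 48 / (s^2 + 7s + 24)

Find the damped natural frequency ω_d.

ω_d ≈ 3.428 rad/s

Comparing s^2 + 7s + 24 to s^2 + 2ζωₙs + ωₙ²: ωₙ = √24 ≈ 4.899 rad/s and ζ = 7/(2·√24) ≈ 0.7144.
ζωₙ = 7/2 = 3.5, so ω_d = ωₙ√(1−ζ²) = √(ωₙ² − (ζωₙ)²) = √(24 − 3.5²) = √11.75 ≈ 3.428 rad/s.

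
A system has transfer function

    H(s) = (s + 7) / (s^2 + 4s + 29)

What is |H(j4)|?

|H(j4)| ≈ 0.3911

Substitute s = j4: numerator = 7 + j4, denominator = 13 + j16.
|H(j4)| = |7 + j4| / |13 + j16| = 8.0623 / 20.616 ≈ 0.3911.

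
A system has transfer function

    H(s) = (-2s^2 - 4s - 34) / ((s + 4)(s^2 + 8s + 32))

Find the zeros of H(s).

s = -1 + 4j, -1 - 4j

Set the numerator to zero: -2s^2 - 4s - 34 = 0, i.e. -2·(s^2 + 2s + 17) = 0.
Factoring: (s^2 + 2s + 17) = 0.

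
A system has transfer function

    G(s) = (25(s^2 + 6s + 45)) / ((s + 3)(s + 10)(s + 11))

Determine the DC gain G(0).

At s = 0 each factor (s + a) contributes a and each (s^2 + bs + c) contributes c.
G(0) = 25·(45) / ((3) · (10) · (11)) = 1125/330 = 75/22.

G(0) = 75/22 ≈ 3.409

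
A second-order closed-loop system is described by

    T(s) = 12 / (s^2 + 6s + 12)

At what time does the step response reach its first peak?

t_p ≈ 1.814 s

Comparing s^2 + 6s + 12 to s^2 + 2ζωₙs + ωₙ²: ωₙ = √12 ≈ 3.464 rad/s and ζ = 6/(2·√12) ≈ 0.8660.
ζωₙ = 6/2 = 3, so ω_d = ωₙ√(1−ζ²) = √(ωₙ² − (ζωₙ)²) = √(12 − 3²) = √3 ≈ 1.732 rad/s.
t_p = π/ω_d = π/1.732 ≈ 1.814 s.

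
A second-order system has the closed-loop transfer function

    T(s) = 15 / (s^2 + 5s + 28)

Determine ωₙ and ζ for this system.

Compare the denominator to the standard form s^2 + 2ζωₙs + ωₙ².
ωₙ² = 28, so ωₙ = √28 ≈ 5.292 rad/s.
2ζωₙ = 5, so ζ = 5/(2·√28) ≈ 0.4725.
With ζ = 0.4725 the response is underdamped.

ωₙ ≈ 5.292 rad/s, ζ ≈ 0.4725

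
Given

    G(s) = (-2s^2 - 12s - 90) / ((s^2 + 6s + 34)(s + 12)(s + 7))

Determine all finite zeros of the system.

Set the numerator to zero: -2s^2 - 12s - 90 = 0, i.e. -2·(s^2 + 6s + 45) = 0.
Factoring: (s^2 + 6s + 45) = 0.

s = -3 ± 6j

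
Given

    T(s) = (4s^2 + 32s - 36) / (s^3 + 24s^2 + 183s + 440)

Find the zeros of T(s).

s = 1, -9

Set the numerator to zero: 4s^2 + 32s - 36 = 0, i.e. 4·(s^2 + 8s - 9) = 0.
Factoring: (s - 1)(s + 9) = 0.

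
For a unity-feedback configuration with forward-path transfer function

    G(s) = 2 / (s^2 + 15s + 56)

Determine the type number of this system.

The denominator has no factor of s at the origin — no free integrator — so this is a Type 0 system.

Type 0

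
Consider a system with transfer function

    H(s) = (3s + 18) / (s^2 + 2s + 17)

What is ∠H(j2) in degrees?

∠H(j2) ≈ 1.332°

At s = j2: numerator = 18 + j6, denominator = 13 + j4.
∠H = ∠num − ∠den = 18.435° − (17.103°) = 1.332°.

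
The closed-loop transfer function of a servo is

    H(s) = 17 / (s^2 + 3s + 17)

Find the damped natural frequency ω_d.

Comparing s^2 + 3s + 17 to s^2 + 2ζωₙs + ωₙ²: ωₙ = √17 ≈ 4.123 rad/s and ζ = 3/(2·√17) ≈ 0.3638.
ζωₙ = 3/2 = 1.5, so ω_d = ωₙ√(1−ζ²) = √(ωₙ² − (ζωₙ)²) = √(17 − 1.5²) = √14.75 ≈ 3.841 rad/s.

ω_d ≈ 3.841 rad/s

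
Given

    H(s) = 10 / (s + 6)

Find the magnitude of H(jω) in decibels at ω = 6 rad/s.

Substitute s = j6: numerator = 10, denominator = 6 + j6.
|H(j6)| = |10| / |6 + j6| = 10 / 8.4853 ≈ 1.179.
In decibels: 20·log₁₀(1.179) ≈ 1.43 dB.

|H(j6)|_dB ≈ 1.43 dB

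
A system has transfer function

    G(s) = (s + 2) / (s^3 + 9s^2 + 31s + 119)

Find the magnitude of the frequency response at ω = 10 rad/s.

Substitute s = j10: numerator = 2 + j10, denominator = -781 - j690.
|G(j10)| = |2 + j10| / |-781 - j690| = 10.198 / 1042.1 ≈ 0.009786.

|G(j10)| ≈ 0.009786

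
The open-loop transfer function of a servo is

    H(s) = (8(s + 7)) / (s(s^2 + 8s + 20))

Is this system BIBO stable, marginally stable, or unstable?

The poles can be read from the denominator factors: s = 0, -4 ± 2j.
Since the simple pole(s) at s = 0 lie on the jω-axis with none in the right half-plane, the system is marginally stable.

marginally stable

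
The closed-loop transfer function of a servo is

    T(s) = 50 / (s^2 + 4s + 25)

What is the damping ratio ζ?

ζ = 0.4

Compare the denominator to the standard form s^2 + 2ζωₙs + ωₙ².
ωₙ² = 25, so ωₙ = 5 rad/s.
2ζωₙ = 4, so ζ = 4/(2·5) = 0.4.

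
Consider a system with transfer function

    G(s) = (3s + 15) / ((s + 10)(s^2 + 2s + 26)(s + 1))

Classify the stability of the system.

The poles can be read from the denominator factors: s = -10, -1 + 5j, -1 - 5j, -1.
Since all poles lie strictly in the left half-plane, the system is stable.

stable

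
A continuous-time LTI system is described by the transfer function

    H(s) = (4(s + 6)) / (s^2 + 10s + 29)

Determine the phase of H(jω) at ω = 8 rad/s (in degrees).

∠H(j8) ≈ -60.50°

At s = j8: numerator = 24 + j32, denominator = -35 + j80.
∠H = ∠num − ∠den = 53.130° − (113.63°) = -60.50°.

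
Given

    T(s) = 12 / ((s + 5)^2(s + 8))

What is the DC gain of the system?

At s = 0 each factor (s + a) contributes a and each (s^2 + bs + c) contributes c.
T(0) = 12·1 / ((5) · (8) · (5)) = 12/200 = 3/50.

T(0) = 3/50 ≈ 0.06000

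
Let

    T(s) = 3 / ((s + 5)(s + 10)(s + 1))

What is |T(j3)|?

|T(j3)| ≈ 0.01558

Substitute s = j3: numerator = 3, denominator = -94 + j168.
|T(j3)| = |3| / |-94 + j168| = 3 / 192.51 ≈ 0.01558.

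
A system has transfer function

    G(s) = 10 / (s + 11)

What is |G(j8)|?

|G(j8)| ≈ 0.7352

Substitute s = j8: numerator = 10, denominator = 11 + j8.
|G(j8)| = |10| / |11 + j8| = 10 / 13.601 ≈ 0.7352.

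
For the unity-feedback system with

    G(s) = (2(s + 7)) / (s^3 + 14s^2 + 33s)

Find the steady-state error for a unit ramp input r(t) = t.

e_ss = 2.357

G(s) has one pole at the origin.
This is a Type 1 system. Kv = lim_{s→0} s·G(s) = 14/33.
e_ss = 1/Kv = 1/(14/33) = 33/14 ≈ 2.357.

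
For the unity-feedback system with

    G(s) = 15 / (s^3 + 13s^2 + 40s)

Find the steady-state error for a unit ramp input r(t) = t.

e_ss = 2.667

G(s) has one pole at the origin.
This is a Type 1 system. Kv = lim_{s→0} s·G(s) = 15/40 = 3/8.
e_ss = 1/Kv = 1/(3/8) = 8/3 ≈ 2.667.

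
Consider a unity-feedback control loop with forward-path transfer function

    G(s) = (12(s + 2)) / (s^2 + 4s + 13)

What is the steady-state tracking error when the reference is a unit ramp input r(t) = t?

G(s) has no poles at the origin.
This is a Type 0 system; Kv = lim_{s→0} s·G(s) = 0, so the steady-state error for a ramp input is infinite.

e_ss = ∞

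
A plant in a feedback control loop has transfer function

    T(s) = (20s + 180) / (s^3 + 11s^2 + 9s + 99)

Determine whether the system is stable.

marginally stable

The denominator s^3 + 11s^2 + 9s + 99 factors as (s^2 + 9)(s + 11), giving poles at s = ±3j, -11.
Since the simple pole(s) at s = ±3j lie on the jω-axis with none in the right half-plane, the system is marginally stable.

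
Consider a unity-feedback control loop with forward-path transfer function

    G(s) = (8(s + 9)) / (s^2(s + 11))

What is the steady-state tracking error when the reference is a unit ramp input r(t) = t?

G(s) has 2 poles at the origin.
This is a Type 2 system; for a ramp input the steady-state error is zero.

e_ss = 0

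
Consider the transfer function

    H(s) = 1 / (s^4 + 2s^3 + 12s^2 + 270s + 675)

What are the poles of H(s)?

The poles are the roots of the denominator s^4 + 2s^3 + 12s^2 + 270s + 675 = 0.
Trying s = -5: the polynomial evaluates to 0, so (s + 5) is a factor.
Dividing out leaves s^3 - 3s^2 + 27s + 135 = 0.
This factors further as (s^2 - 6s + 45)(s + 3) = 0.

s = 3 ± 6j, -5, -3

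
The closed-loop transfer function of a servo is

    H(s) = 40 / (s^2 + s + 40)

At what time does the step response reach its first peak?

Comparing s^2 + s + 40 to s^2 + 2ζωₙs + ωₙ²: ωₙ = √40 ≈ 6.325 rad/s and ζ = 1/(2·√40) ≈ 0.07906.
ζωₙ = 1/2 = 0.5, so ω_d = ωₙ√(1−ζ²) = √(ωₙ² − (ζωₙ)²) = √(40 − 0.5²) = √39.75 ≈ 6.305 rad/s.
t_p = π/ω_d = π/6.305 ≈ 0.4983 s.

t_p ≈ 0.4983 s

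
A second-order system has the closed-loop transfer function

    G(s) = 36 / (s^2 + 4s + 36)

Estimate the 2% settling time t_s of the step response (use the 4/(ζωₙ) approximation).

t_s ≈ 2 s

Comparing s^2 + 4s + 36 to s^2 + 2ζωₙs + ωₙ²: ωₙ = 6 rad/s and ζ = 4/(2·6) ≈ 0.3333.
ζωₙ = 4/2 = 2, so t_s ≈ 4/(ζωₙ) = 4/2 = 2 s.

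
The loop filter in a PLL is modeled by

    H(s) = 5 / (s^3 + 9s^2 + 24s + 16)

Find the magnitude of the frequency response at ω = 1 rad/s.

Substitute s = j1: numerator = 5, denominator = 7 + j23.
|H(j1)| = |5| / |7 + j23| = 5 / 24.042 ≈ 0.2080.

|H(j1)| ≈ 0.2080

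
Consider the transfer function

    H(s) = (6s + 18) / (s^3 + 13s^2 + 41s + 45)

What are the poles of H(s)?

s = -2 ± j, -9

The poles are the roots of the denominator s^3 + 13s^2 + 41s + 45 = 0.
Trying s = -9: the polynomial evaluates to 0, so (s + 9) is a factor.
Dividing out leaves s^2 + 4s + 5 = 0.
The quadratic formula then gives s = -2 ± 1j.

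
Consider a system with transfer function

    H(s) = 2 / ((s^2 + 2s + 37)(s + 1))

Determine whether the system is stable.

The poles can be read from the denominator factors: s = -1 + 6j, -1 - 6j, -1.
Since all poles lie strictly in the left half-plane, the system is stable.

stable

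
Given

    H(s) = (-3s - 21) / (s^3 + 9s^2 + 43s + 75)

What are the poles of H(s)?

The poles are the roots of the denominator s^3 + 9s^2 + 43s + 75 = 0.
Trying s = -3: the polynomial evaluates to 0, so (s + 3) is a factor.
Dividing out leaves s^2 + 6s + 25 = 0.
The quadratic formula then gives s = -3 ± 4j.

s = -3 ± 4j, -3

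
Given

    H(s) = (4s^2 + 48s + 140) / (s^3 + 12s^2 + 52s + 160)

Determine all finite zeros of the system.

s = -7, -5

Set the numerator to zero: 4s^2 + 48s + 140 = 0, i.e. 4·(s^2 + 12s + 35) = 0.
Factoring: (s + 7)(s + 5) = 0.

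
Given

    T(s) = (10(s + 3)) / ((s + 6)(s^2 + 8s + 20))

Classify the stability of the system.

stable

The poles can be read from the denominator factors: s = -6, -4 + 2j, -4 - 2j.
Since all poles lie strictly in the left half-plane, the system is stable.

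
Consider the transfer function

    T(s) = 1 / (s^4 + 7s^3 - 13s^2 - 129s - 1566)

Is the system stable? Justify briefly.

unstable

The denominator s^4 + 7s^3 - 13s^2 - 129s - 1566 factors as (s - 6)(s + 9)(s^2 + 4s + 29), giving poles at s = 6, -9, -2 ± 5j.
Since the pole(s) at s = 6 lie in the right half-plane, the system is unstable.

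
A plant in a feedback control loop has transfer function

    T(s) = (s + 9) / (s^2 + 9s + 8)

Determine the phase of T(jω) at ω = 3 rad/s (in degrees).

At s = j3: numerator = 9 + j3, denominator = -1 + j27.
∠T = ∠num − ∠den = 18.435° − (92.121°) = -73.69°.

∠T(j3) ≈ -73.69°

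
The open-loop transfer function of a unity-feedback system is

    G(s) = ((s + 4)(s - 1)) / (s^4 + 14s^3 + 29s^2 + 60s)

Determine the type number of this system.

The denominator has 1 factor of s at the origin (free integrator), so this is a Type 1 system.

Type 1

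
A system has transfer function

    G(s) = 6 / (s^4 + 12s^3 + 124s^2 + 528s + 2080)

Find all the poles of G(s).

s = -4 + 6j, -4 - 6j, -2 + 6j, -2 - 6j

The poles are the roots of the denominator s^4 + 12s^3 + 124s^2 + 528s + 2080 = 0.
No real roots exist; factor into two real quadratics: (s^2 + 8s + 52)(s^2 + 4s + 40) = 0.
Each quadratic gives a conjugate pair via the quadratic formula.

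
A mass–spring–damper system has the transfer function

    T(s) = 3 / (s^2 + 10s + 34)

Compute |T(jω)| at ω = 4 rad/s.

|T(j4)| ≈ 0.06839

Substitute s = j4: numerator = 3, denominator = 18 + j40.
|T(j4)| = |3| / |18 + j40| = 3 / 43.863 ≈ 0.06839.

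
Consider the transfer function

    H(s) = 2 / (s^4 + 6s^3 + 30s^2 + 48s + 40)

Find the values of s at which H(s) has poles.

The poles are the roots of the denominator s^4 + 6s^3 + 30s^2 + 48s + 40 = 0.
No real roots exist; factor into two real quadratics: (s^2 + 4s + 20)(s^2 + 2s + 2) = 0.
Each quadratic gives a conjugate pair via the quadratic formula.

s = -2 + 4j, -2 - 4j, -1 + j, -1 - j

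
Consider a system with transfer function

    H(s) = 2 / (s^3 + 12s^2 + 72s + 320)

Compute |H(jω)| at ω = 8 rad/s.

Substitute s = j8: numerator = 2, denominator = -448 + j64.
|H(j8)| = |2| / |-448 + j64| = 2 / 452.55 ≈ 0.004419.

|H(j8)| ≈ 0.004419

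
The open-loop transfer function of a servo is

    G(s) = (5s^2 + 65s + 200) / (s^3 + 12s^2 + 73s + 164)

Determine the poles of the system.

s = -4 + 5j, -4 - 5j, -4

The poles are the roots of the denominator s^3 + 12s^2 + 73s + 164 = 0.
Trying s = -4: the polynomial evaluates to 0, so (s + 4) is a factor.
Dividing out leaves s^2 + 8s + 41 = 0.
The quadratic formula then gives s = -4 ± 5j.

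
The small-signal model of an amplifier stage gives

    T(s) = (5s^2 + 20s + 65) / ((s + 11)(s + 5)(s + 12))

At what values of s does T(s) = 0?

s = -2 ± 3j

Set the numerator to zero: 5s^2 + 20s + 65 = 0, i.e. 5·(s^2 + 4s + 13) = 0.
Factoring: (s^2 + 4s + 13) = 0.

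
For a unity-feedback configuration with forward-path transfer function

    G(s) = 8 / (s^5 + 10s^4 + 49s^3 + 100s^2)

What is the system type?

Type 2

Factor s from the denominator: s^5 + 10s^4 + 49s^3 + 100s^2 = s^2·(s^3 + 10s^2 + 49s + 100).
There are 2 poles at the origin, so the system is Type 2.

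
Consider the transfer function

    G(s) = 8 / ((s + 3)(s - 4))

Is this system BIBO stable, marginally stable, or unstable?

The poles can be read from the denominator factors: s = -3, 4.
Since the pole(s) at s = 4 lie in the right half-plane, the system is unstable.

unstable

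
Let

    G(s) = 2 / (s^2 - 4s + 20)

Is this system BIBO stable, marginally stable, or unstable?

unstable

The denominator s^2 - 4s + 20 factors as (s^2 - 4s + 20), giving poles at s = 2 + 4j, 2 - 4j.
Since the pole(s) at s = 2 + 4j, 2 - 4j lie in the right half-plane, the system is unstable.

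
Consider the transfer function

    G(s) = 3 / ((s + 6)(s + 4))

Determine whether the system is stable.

The poles can be read from the denominator factors: s = -6, -4.
Since all poles lie strictly in the left half-plane, the system is stable.

stable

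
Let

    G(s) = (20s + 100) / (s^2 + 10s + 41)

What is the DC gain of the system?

Set s = 0: G(0) = (100) / (41) = 100/41.

G(0) = 100/41 ≈ 2.439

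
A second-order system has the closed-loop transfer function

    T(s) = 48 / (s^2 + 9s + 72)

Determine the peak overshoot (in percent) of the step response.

Comparing s^2 + 9s + 72 to s^2 + 2ζωₙs + ωₙ²: ωₙ = √72 ≈ 8.485 rad/s and ζ = 9/(2·√72) ≈ 0.5303.
%OS = 100·exp(−πζ/√(1−ζ²)) = 100·exp(−π·0.5303/√(1−0.5303²)) ≈ 14.0%.

%OS ≈ 14.0%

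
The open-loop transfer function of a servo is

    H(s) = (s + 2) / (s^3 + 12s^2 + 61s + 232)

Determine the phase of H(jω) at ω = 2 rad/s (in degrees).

At s = j2: numerator = 2 + j2, denominator = 184 + j114.
∠H = ∠num − ∠den = 45° − (31.781°) = 13.22°.

∠H(j2) ≈ 13.22°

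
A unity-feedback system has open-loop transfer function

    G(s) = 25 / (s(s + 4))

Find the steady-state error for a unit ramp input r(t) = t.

e_ss = 0.1600

G(s) has one pole at the origin.
This is a Type 1 system. Kv = lim_{s→0} s·G(s) = 25/4.
e_ss = 1/Kv = 1/(25/4) = 4/25 ≈ 0.1600.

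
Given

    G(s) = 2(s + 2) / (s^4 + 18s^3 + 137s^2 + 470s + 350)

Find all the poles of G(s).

s = -5 + 5j, -5 - 5j, -1, -7

The poles are the roots of the denominator s^4 + 18s^3 + 137s^2 + 470s + 350 = 0.
Trying s = -1: the polynomial evaluates to 0, so (s + 1) is a factor.
Dividing out leaves s^3 + 17s^2 + 120s + 350 = 0.
This factors further as (s^2 + 10s + 50)(s + 7) = 0.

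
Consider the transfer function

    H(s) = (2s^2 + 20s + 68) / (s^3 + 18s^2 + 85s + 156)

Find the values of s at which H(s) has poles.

s = -3 ± 2j, -12

The poles are the roots of the denominator s^3 + 18s^2 + 85s + 156 = 0.
Trying s = -12: the polynomial evaluates to 0, so (s + 12) is a factor.
Dividing out leaves s^2 + 6s + 13 = 0.
The quadratic formula then gives s = -3 ± 2j.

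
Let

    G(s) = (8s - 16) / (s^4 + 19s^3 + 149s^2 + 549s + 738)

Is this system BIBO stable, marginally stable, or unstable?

The denominator s^4 + 19s^3 + 149s^2 + 549s + 738 factors as (s + 3)(s^2 + 10s + 41)(s + 6), giving poles at s = -3, -5 + 4j, -5 - 4j, -6.
Since all poles lie strictly in the left half-plane, the system is stable.

stable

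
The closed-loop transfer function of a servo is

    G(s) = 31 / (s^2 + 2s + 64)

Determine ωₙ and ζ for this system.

ωₙ = 8 rad/s, ζ = 0.125

Compare the denominator to the standard form s^2 + 2ζωₙs + ωₙ².
ωₙ² = 64, so ωₙ = 8 rad/s.
2ζωₙ = 2, so ζ = 2/(2·8) = 0.125.
With ζ = 0.125 the response is underdamped.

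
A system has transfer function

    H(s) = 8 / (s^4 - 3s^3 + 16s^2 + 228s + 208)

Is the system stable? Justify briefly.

unstable

The denominator s^4 - 3s^3 + 16s^2 + 228s + 208 factors as (s^2 - 8s + 52)(s + 1)(s + 4), giving poles at s = 4 + 6j, 4 - 6j, -1, -4.
Since the pole(s) at s = 4 + 6j, 4 - 6j lie in the right half-plane, the system is unstable.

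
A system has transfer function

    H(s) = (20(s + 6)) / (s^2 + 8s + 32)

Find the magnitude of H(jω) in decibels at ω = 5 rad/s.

Substitute s = j5: numerator = 120 + j100, denominator = 7 + j40.
|H(j5)| = |120 + j100| / |7 + j40| = 156.20 / 40.608 ≈ 3.847.
In decibels: 20·log₁₀(3.847) ≈ 11.7 dB.

|H(j5)|_dB ≈ 11.7 dB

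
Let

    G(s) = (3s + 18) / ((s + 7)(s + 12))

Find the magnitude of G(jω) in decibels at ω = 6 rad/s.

|G(j6)|_dB ≈ -13.7 dB

Substitute s = j6: numerator = 18 + j18, denominator = 48 + j114.
|G(j6)| = |18 + j18| / |48 + j114| = 25.456 / 123.69 ≈ 0.2058.
In decibels: 20·log₁₀(0.2058) ≈ -13.7 dB.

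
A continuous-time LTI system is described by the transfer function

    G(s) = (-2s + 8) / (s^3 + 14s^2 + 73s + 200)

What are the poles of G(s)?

s = -3 + 4j, -3 - 4j, -8

The poles are the roots of the denominator s^3 + 14s^2 + 73s + 200 = 0.
Trying s = -8: the polynomial evaluates to 0, so (s + 8) is a factor.
Dividing out leaves s^2 + 6s + 25 = 0.
The quadratic formula then gives s = -3 ± 4j.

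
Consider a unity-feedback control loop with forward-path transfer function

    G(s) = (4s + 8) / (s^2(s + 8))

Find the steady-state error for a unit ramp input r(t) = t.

e_ss = 0

G(s) has 2 poles at the origin.
This is a Type 2 system; for a ramp input the steady-state error is zero.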